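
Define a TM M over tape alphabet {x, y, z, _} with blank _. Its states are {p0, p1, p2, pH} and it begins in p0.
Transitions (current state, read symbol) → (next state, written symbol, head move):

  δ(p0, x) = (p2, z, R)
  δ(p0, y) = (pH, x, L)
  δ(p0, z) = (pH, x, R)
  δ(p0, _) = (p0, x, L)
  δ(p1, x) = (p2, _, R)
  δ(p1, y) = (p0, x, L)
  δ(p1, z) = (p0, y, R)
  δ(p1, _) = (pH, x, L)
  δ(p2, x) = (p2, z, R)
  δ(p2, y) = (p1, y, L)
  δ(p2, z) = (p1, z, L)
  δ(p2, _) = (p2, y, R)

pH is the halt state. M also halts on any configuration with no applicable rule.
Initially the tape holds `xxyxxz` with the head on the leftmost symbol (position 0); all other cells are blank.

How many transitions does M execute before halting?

5

p0 | [x]xyxxz   read x → write z, move R, go to p2
p2 | z[x]yxxz   read x → write z, move R, go to p2
p2 | zz[y]xxz   read y → write y, move L, go to p1
p1 | z[z]yxxz   read z → write y, move R, go to p0
p0 | zy[y]xxz   read y → write x, move L, go to pH
pH | z[y]xxxz
M halts after 5 transitions.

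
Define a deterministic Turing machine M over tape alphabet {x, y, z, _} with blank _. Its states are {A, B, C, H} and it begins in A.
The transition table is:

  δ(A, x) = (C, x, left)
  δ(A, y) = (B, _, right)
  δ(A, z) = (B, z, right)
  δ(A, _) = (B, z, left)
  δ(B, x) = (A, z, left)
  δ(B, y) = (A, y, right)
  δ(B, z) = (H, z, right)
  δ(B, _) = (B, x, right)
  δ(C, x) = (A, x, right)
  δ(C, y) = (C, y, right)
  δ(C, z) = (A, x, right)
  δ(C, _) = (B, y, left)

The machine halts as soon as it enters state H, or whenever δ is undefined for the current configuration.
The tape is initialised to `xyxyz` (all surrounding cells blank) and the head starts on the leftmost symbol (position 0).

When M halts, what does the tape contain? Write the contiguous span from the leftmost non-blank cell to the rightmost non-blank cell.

A | __[x]yxyz   read x → write x, move left, go to C
C | _[_]xyxyz   read _ → write y, move left, go to B
B | [_]yxyxyz   read _ → write x, move right, go to B
B | x[y]xyxyz   read y → write y, move right, go to A
A | xy[x]yxyz   read x → write x, move left, go to C
C | x[y]xyxyz   read y → write y, move right, go to C
C | xy[x]yxyz   read x → write x, move right, go to A
A | xyx[y]xyz   read y → write _, move right, go to B
B | xyx_[x]yz   read x → write z, move left, go to A
A | xyx[_]zyz   read _ → write z, move left, go to B
B | xy[x]zzyz   read x → write z, move left, go to A
A | x[y]zzzyz   read y → write _, move right, go to B
B | x_[z]zzyz   read z → write z, move right, go to H
H | x_z[z]zyz
The non-blank tape span at halt is x_zzzyz.

x_zzzyz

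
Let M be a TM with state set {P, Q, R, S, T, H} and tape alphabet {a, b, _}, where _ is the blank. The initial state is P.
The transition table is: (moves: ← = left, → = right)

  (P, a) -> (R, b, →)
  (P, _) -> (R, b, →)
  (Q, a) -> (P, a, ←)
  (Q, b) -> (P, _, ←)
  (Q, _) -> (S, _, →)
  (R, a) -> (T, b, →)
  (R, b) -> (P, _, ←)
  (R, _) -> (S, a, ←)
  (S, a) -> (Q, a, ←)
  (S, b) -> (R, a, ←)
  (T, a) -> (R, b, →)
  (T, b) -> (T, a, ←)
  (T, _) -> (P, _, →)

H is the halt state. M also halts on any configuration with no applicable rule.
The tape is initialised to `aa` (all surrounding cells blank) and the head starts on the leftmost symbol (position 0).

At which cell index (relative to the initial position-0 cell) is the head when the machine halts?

-3

state=P head=0 tape=___[a]a___   (P,a)→(R,b,→)
state=R head=1 tape=___b[a]___   (R,a)→(T,b,→)
state=T head=2 tape=___bb[_]__   (T,_)→(P,_,→)
state=P head=3 tape=___bb_[_]_   (P,_)→(R,b,→)
state=R head=4 tape=___bb_b[_]   (R,_)→(S,a,←)
state=S head=3 tape=___bb_[b]a   (S,b)→(R,a,←)
state=R head=2 tape=___bb[_]aa   (R,_)→(S,a,←)
state=S head=1 tape=___b[b]aaa   (S,b)→(R,a,←)
state=R head=0 tape=___[b]aaaa   (R,b)→(P,_,←)
state=P head=-1 tape=__[_]_aaaa   (P,_)→(R,b,→)
state=R head=0 tape=__b[_]aaaa   (R,_)→(S,a,←)
state=S head=-1 tape=__[b]aaaaa   (S,b)→(R,a,←)
state=R head=-2 tape=_[_]aaaaaa   (R,_)→(S,a,←)
state=S head=-3 tape=[_]aaaaaaa
At halt the head is at cell -3.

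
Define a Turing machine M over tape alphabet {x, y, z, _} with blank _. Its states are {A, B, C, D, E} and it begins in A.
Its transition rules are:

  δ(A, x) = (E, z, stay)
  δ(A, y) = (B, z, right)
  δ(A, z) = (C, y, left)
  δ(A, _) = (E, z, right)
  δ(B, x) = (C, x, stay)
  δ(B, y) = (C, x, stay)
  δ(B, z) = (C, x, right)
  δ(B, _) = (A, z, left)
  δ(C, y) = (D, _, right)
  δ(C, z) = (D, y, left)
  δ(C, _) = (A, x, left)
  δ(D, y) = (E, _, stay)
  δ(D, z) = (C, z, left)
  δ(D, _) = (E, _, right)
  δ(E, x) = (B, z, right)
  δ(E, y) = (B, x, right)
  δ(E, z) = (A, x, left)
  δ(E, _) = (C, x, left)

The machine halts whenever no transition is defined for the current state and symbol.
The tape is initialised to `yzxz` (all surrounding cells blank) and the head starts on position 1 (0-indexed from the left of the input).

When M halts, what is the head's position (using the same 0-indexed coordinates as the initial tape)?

1

A | _y[z]xz   read z → write y, move left, go to C
C | _[y]yxz   read y → write _, move right, go to D
D | __[y]xz   read y → write _, move stay, go to E
E | __[_]xz   read _ → write x, move left, go to C
C | _[_]xxz   read _ → write x, move left, go to A
A | [_]xxxz   read _ → write z, move right, go to E
E | z[x]xxz   read x → write z, move right, go to B
B | zz[x]xz   read x → write x, move stay, go to C
C | zz[x]xz
At halt the head is at cell 1.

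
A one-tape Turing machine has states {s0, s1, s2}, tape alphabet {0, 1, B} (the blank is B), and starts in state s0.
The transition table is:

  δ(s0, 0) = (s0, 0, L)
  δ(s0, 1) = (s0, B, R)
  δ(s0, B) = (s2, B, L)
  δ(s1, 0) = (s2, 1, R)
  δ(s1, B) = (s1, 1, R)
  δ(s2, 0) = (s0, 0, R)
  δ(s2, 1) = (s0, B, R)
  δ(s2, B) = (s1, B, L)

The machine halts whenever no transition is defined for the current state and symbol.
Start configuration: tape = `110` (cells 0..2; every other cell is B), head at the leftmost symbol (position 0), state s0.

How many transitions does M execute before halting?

state=s0 head=0 tape=B[1]10B   (s0,1)→(s0,B,R)
state=s0 head=1 tape=BB[1]0B   (s0,1)→(s0,B,R)
state=s0 head=2 tape=BBB[0]B   (s0,0)→(s0,0,L)
state=s0 head=1 tape=BB[B]0B   (s0,B)→(s2,B,L)
state=s2 head=0 tape=B[B]B0B   (s2,B)→(s1,B,L)
state=s1 head=-1 tape=[B]BB0B   (s1,B)→(s1,1,R)
state=s1 head=0 tape=1[B]B0B   (s1,B)→(s1,1,R)
state=s1 head=1 tape=11[B]0B   (s1,B)→(s1,1,R)
state=s1 head=2 tape=111[0]B   (s1,0)→(s2,1,R)
state=s2 head=3 tape=1111[B]   (s2,B)→(s1,B,L)
state=s1 head=2 tape=111[1]B
M halts after 10 transitions.

10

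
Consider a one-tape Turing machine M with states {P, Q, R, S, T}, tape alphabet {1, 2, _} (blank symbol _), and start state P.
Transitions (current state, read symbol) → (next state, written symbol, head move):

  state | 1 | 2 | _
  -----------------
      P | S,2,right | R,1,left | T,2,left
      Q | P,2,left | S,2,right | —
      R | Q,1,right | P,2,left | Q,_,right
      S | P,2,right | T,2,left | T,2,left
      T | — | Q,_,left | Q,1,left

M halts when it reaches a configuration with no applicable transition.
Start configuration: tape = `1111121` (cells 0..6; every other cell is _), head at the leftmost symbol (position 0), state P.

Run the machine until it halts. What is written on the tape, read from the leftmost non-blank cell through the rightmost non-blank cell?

222221

P | _[1]111121   read 1 → write 2, move right, go to S
S | _2[1]11121   read 1 → write 2, move right, go to P
P | _22[1]1121   read 1 → write 2, move right, go to S
S | _222[1]121   read 1 → write 2, move right, go to P
P | _2222[1]21   read 1 → write 2, move right, go to S
S | _22222[2]1   read 2 → write 2, move left, go to T
T | _2222[2]21   read 2 → write _, move left, go to Q
Q | _222[2]_21   read 2 → write 2, move right, go to S
S | _2222[_]21   read _ → write 2, move left, go to T
T | _222[2]221   read 2 → write _, move left, go to Q
Q | _22[2]_221   read 2 → write 2, move right, go to S
S | _222[_]221   read _ → write 2, move left, go to T
T | _22[2]2221   read 2 → write _, move left, go to Q
Q | _2[2]_2221   read 2 → write 2, move right, go to S
S | _22[_]2221   read _ → write 2, move left, go to T
T | _2[2]22221   read 2 → write _, move left, go to Q
Q | _[2]_22221   read 2 → write 2, move right, go to S
S | _2[_]22221   read _ → write 2, move left, go to T
T | _[2]222221   read 2 → write _, move left, go to Q
Q | [_]_222221
The non-blank tape span at halt is 222221.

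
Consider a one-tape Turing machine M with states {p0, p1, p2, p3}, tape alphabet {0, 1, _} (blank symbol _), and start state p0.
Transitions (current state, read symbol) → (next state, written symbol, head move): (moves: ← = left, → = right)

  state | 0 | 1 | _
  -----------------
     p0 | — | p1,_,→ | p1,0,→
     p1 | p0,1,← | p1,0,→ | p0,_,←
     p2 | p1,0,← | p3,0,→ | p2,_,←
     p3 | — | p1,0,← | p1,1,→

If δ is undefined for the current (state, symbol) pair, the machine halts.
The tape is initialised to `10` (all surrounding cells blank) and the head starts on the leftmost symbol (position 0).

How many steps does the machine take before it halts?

5

state=p0 head=0 tape=[1]0_   (p0,1)→(p1,_,→)
state=p1 head=1 tape=_[0]_   (p1,0)→(p0,1,←)
state=p0 head=0 tape=[_]1_   (p0,_)→(p1,0,→)
state=p1 head=1 tape=0[1]_   (p1,1)→(p1,0,→)
state=p1 head=2 tape=00[_]   (p1,_)→(p0,_,←)
state=p0 head=1 tape=0[0]_
M halts after 5 transitions.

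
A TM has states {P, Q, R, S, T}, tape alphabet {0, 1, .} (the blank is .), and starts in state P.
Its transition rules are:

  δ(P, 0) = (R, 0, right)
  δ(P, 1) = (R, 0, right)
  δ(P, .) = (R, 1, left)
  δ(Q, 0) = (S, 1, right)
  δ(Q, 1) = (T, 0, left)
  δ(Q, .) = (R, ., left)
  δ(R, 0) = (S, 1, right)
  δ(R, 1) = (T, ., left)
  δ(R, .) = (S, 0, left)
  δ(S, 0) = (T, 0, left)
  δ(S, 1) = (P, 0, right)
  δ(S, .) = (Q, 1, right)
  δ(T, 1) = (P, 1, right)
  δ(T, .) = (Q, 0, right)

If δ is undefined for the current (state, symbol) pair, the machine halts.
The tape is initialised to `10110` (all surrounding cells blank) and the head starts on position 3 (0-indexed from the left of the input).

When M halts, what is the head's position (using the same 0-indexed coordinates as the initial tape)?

3

P | 101[1]0..   read 1 → write 0, move right, go to R
R | 1010[0]..   read 0 → write 1, move right, go to S
S | 10101[.].   read . → write 1, move right, go to Q
Q | 101011[.]   read . → write ., move left, go to R
R | 10101[1].   read 1 → write ., move left, go to T
T | 1010[1]..   read 1 → write 1, move right, go to P
P | 10101[.].   read . → write 1, move left, go to R
R | 1010[1]1.   read 1 → write ., move left, go to T
T | 101[0].1.
At halt the head is at cell 3.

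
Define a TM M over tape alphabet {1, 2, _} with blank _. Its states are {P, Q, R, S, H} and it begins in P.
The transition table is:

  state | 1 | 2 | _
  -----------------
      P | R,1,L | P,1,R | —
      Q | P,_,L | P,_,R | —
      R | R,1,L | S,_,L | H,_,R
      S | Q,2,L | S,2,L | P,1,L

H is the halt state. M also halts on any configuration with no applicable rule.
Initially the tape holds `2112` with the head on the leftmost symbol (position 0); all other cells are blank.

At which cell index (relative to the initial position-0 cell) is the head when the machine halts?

state=P head=0 tape=_[2]112   (P,2)→(P,1,R)
state=P head=1 tape=_1[1]12   (P,1)→(R,1,L)
state=R head=0 tape=_[1]112   (R,1)→(R,1,L)
state=R head=-1 tape=[_]1112   (R,_)→(H,_,R)
state=H head=0 tape=_[1]112
At halt the head is at cell 0.

0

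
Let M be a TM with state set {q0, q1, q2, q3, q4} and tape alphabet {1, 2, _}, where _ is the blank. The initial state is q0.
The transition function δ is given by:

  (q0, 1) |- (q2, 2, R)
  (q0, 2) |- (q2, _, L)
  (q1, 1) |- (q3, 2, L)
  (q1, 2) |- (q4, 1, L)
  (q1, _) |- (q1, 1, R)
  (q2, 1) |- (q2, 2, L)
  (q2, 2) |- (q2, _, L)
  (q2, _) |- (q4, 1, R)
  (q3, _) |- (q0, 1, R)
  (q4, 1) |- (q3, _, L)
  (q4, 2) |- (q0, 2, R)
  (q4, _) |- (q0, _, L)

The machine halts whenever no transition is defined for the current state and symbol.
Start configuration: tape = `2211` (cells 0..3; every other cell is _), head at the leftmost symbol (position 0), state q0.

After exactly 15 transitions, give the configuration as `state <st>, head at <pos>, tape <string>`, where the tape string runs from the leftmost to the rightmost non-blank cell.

state q2, head at -1, tape 2_2__2

state=q0 head=0 tape=__[2]211   (q0,2)→(q2,_,L)
state=q2 head=-1 tape=_[_]_211   (q2,_)→(q4,1,R)
state=q4 head=0 tape=_1[_]211   (q4,_)→(q0,_,L)
state=q0 head=-1 tape=_[1]_211   (q0,1)→(q2,2,R)
state=q2 head=0 tape=_2[_]211   (q2,_)→(q4,1,R)
state=q4 head=1 tape=_21[2]11   (q4,2)→(q0,2,R)
state=q0 head=2 tape=_212[1]1   (q0,1)→(q2,2,R)
state=q2 head=3 tape=_2122[1]   (q2,1)→(q2,2,L)
state=q2 head=2 tape=_212[2]2   (q2,2)→(q2,_,L)
state=q2 head=1 tape=_21[2]_2   (q2,2)→(q2,_,L)
state=q2 head=0 tape=_2[1]__2   (q2,1)→(q2,2,L)
state=q2 head=-1 tape=_[2]2__2   (q2,2)→(q2,_,L)
state=q2 head=-2 tape=[_]_2__2   (q2,_)→(q4,1,R)
state=q4 head=-1 tape=1[_]2__2   (q4,_)→(q0,_,L)
state=q0 head=-2 tape=[1]_2__2   (q0,1)→(q2,2,R)
state=q2 head=-1 tape=2[_]2__2
After 15 steps: state q2, head at -1, tape 2_2__2.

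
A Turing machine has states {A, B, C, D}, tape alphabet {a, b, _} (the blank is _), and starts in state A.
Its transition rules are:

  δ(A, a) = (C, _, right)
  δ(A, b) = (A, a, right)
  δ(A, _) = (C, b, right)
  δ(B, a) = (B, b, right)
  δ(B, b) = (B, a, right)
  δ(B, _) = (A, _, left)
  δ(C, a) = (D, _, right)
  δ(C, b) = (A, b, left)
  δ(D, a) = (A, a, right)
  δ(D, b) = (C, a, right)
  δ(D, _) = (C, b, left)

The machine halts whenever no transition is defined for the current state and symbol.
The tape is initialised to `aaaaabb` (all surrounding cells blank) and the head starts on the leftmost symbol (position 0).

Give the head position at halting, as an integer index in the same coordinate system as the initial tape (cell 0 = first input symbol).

8

A | [a]aaaabb__   read a → write _, move right, go to C
C | _[a]aaabb__   read a → write _, move right, go to D
D | __[a]aabb__   read a → write a, move right, go to A
A | __a[a]abb__   read a → write _, move right, go to C
C | __a_[a]bb__   read a → write _, move right, go to D
D | __a__[b]b__   read b → write a, move right, go to C
C | __a__a[b]__   read b → write b, move left, go to A
A | __a__[a]b__   read a → write _, move right, go to C
C | __a___[b]__   read b → write b, move left, go to A
A | __a__[_]b__   read _ → write b, move right, go to C
C | __a__b[b]__   read b → write b, move left, go to A
A | __a__[b]b__   read b → write a, move right, go to A
A | __a__a[b]__   read b → write a, move right, go to A
A | __a__aa[_]_   read _ → write b, move right, go to C
C | __a__aab[_]
At halt the head is at cell 8.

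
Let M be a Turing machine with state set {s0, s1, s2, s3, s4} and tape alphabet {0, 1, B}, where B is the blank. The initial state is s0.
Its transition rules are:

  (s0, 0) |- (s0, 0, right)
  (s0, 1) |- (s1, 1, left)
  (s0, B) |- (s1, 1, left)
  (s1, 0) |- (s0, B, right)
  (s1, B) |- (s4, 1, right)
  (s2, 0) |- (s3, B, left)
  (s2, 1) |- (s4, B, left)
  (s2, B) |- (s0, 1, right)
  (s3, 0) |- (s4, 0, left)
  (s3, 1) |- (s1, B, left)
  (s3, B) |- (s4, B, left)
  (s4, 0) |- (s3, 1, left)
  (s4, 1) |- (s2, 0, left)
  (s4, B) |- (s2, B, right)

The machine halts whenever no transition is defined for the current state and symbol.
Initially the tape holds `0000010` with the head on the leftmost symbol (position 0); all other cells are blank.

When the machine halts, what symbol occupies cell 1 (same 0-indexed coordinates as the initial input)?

1

state=s0 head=0 tape=BB[0]000010   (s0,0)→(s0,0,right)
state=s0 head=1 tape=BB0[0]00010   (s0,0)→(s0,0,right)
state=s0 head=2 tape=BB00[0]0010   (s0,0)→(s0,0,right)
state=s0 head=3 tape=BB000[0]010   (s0,0)→(s0,0,right)
state=s0 head=4 tape=BB0000[0]10   (s0,0)→(s0,0,right)
state=s0 head=5 tape=BB00000[1]0   (s0,1)→(s1,1,left)
state=s1 head=4 tape=BB0000[0]10   (s1,0)→(s0,B,right)
state=s0 head=5 tape=BB0000B[1]0   (s0,1)→(s1,1,left)
state=s1 head=4 tape=BB0000[B]10   (s1,B)→(s4,1,right)
state=s4 head=5 tape=BB00001[1]0   (s4,1)→(s2,0,left)
state=s2 head=4 tape=BB0000[1]00   (s2,1)→(s4,B,left)
state=s4 head=3 tape=BB000[0]B00   (s4,0)→(s3,1,left)
state=s3 head=2 tape=BB00[0]1B00   (s3,0)→(s4,0,left)
state=s4 head=1 tape=BB0[0]01B00   (s4,0)→(s3,1,left)
state=s3 head=0 tape=BB[0]101B00   (s3,0)→(s4,0,left)
state=s4 head=-1 tape=B[B]0101B00   (s4,B)→(s2,B,right)
state=s2 head=0 tape=BB[0]101B00   (s2,0)→(s3,B,left)
state=s3 head=-1 tape=B[B]B101B00   (s3,B)→(s4,B,left)
state=s4 head=-2 tape=[B]BB101B00   (s4,B)→(s2,B,right)
state=s2 head=-1 tape=B[B]B101B00   (s2,B)→(s0,1,right)
state=s0 head=0 tape=B1[B]101B00   (s0,B)→(s1,1,left)
state=s1 head=-1 tape=B[1]1101B00
Cell 1 holds 1 when M halts.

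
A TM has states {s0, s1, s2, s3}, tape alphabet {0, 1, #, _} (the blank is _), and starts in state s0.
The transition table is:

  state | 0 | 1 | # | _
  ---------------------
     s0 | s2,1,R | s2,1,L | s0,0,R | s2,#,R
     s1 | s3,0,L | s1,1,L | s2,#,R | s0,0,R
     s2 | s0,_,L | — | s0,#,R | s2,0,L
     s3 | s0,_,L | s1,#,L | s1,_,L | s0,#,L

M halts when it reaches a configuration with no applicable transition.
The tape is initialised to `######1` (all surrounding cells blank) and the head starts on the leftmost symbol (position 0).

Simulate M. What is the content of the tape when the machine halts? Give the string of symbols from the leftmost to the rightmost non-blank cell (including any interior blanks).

0000101

s0 | [#]#####1   read # → write 0, move R, go to s0
s0 | 0[#]####1   read # → write 0, move R, go to s0
s0 | 00[#]###1   read # → write 0, move R, go to s0
s0 | 000[#]##1   read # → write 0, move R, go to s0
s0 | 0000[#]#1   read # → write 0, move R, go to s0
s0 | 00000[#]1   read # → write 0, move R, go to s0
s0 | 000000[1]   read 1 → write 1, move L, go to s2
s2 | 00000[0]1   read 0 → write _, move L, go to s0
s0 | 0000[0]_1   read 0 → write 1, move R, go to s2
s2 | 00001[_]1   read _ → write 0, move L, go to s2
s2 | 0000[1]01
The non-blank tape span at halt is 0000101.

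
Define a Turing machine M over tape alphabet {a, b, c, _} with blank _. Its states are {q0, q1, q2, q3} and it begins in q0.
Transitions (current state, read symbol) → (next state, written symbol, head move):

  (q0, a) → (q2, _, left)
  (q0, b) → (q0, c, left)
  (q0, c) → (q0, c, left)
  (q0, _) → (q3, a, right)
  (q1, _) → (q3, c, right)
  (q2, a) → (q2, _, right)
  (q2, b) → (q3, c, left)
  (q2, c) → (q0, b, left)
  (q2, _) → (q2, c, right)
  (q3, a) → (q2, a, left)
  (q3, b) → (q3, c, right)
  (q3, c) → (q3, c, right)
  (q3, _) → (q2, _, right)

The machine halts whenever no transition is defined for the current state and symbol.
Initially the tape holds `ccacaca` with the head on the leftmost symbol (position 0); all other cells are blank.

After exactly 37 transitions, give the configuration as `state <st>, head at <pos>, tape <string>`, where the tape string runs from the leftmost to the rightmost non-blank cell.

q0 | _____[c]cacaca   read c → write c, move left, go to q0
q0 | ____[_]ccacaca   read _ → write a, move right, go to q3
q3 | ____a[c]cacaca   read c → write c, move right, go to q3
q3 | ____ac[c]acaca   read c → write c, move right, go to q3
q3 | ____acc[a]caca   read a → write a, move left, go to q2
q2 | ____ac[c]acaca   read c → write b, move left, go to q0
q0 | ____a[c]bacaca   read c → write c, move left, go to q0
q0 | ____[a]cbacaca   read a → write _, move left, go to q2
q2 | ___[_]_cbacaca   read _ → write c, move right, go to q2
q2 | ___c[_]cbacaca   read _ → write c, move right, go to q2
q2 | ___cc[c]bacaca   read c → write b, move left, go to q0
q0 | ___c[c]bbacaca   read c → write c, move left, go to q0
q0 | ___[c]cbbacaca   read c → write c, move left, go to q0
q0 | __[_]ccbbacaca   read _ → write a, move right, go to q3
q3 | __a[c]cbbacaca   read c → write c, move right, go to q3
q3 | __ac[c]bbacaca   read c → write c, move right, go to q3
q3 | __acc[b]bacaca   read b → write c, move right, go to q3
q3 | __accc[b]acaca   read b → write c, move right, go to q3
q3 | __acccc[a]caca   read a → write a, move left, go to q2
q2 | __accc[c]acaca   read c → write b, move left, go to q0
q0 | __acc[c]bacaca   read c → write c, move left, go to q0
q0 | __ac[c]cbacaca   read c → write c, move left, go to q0
q0 | __a[c]ccbacaca   read c → write c, move left, go to q0
q0 | __[a]cccbacaca   read a → write _, move left, go to q2
q2 | _[_]_cccbacaca   read _ → write c, move right, go to q2
q2 | _c[_]cccbacaca   read _ → write c, move right, go to q2
q2 | _cc[c]ccbacaca   read c → write b, move left, go to q0
q0 | _c[c]bccbacaca   read c → write c, move left, go to q0
q0 | _[c]cbccbacaca   read c → write c, move left, go to q0
q0 | [_]ccbccbacaca   read _ → write a, move right, go to q3
q3 | a[c]cbccbacaca   read c → write c, move right, go to q3
q3 | ac[c]bccbacaca   read c → write c, move right, go to q3
q3 | acc[b]ccbacaca   read b → write c, move right, go to q3
q3 | accc[c]cbacaca   read c → write c, move right, go to q3
q3 | acccc[c]bacaca   read c → write c, move right, go to q3
q3 | accccc[b]acaca   read b → write c, move right, go to q3
q3 | acccccc[a]caca   read a → write a, move left, go to q2
q2 | accccc[c]acaca
After 37 steps: state q2, head at 1, tape accccccacaca.

state q2, head at 1, tape accccccacaca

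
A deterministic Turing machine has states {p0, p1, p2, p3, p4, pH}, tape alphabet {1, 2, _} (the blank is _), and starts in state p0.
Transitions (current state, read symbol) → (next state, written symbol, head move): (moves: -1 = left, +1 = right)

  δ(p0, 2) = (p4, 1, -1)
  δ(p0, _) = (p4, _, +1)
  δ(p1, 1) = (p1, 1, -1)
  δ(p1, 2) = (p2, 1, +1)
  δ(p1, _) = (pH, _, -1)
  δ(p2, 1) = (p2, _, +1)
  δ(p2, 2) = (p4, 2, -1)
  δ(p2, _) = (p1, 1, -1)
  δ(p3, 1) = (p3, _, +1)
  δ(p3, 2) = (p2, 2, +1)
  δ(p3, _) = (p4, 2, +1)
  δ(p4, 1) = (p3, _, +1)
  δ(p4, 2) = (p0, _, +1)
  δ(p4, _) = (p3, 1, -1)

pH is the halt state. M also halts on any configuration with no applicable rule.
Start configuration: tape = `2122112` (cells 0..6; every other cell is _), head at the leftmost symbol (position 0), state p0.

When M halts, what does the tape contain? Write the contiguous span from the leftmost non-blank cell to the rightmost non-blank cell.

2__2____1_1

state=p0 head=0 tape=__[2]122112__   (p0,2)→(p4,1,-1)
state=p4 head=-1 tape=_[_]1122112__   (p4,_)→(p3,1,-1)
state=p3 head=-2 tape=[_]11122112__   (p3,_)→(p4,2,+1)
state=p4 head=-1 tape=2[1]1122112__   (p4,1)→(p3,_,+1)
state=p3 head=0 tape=2_[1]122112__   (p3,1)→(p3,_,+1)
state=p3 head=1 tape=2__[1]22112__   (p3,1)→(p3,_,+1)
state=p3 head=2 tape=2___[2]2112__   (p3,2)→(p2,2,+1)
state=p2 head=3 tape=2___2[2]112__   (p2,2)→(p4,2,-1)
state=p4 head=2 tape=2___[2]2112__   (p4,2)→(p0,_,+1)
state=p0 head=3 tape=2____[2]112__   (p0,2)→(p4,1,-1)
state=p4 head=2 tape=2___[_]1112__   (p4,_)→(p3,1,-1)
state=p3 head=1 tape=2__[_]11112__   (p3,_)→(p4,2,+1)
state=p4 head=2 tape=2__2[1]1112__   (p4,1)→(p3,_,+1)
state=p3 head=3 tape=2__2_[1]112__   (p3,1)→(p3,_,+1)
state=p3 head=4 tape=2__2__[1]12__   (p3,1)→(p3,_,+1)
state=p3 head=5 tape=2__2___[1]2__   (p3,1)→(p3,_,+1)
state=p3 head=6 tape=2__2____[2]__   (p3,2)→(p2,2,+1)
state=p2 head=7 tape=2__2____2[_]_   (p2,_)→(p1,1,-1)
state=p1 head=6 tape=2__2____[2]1_   (p1,2)→(p2,1,+1)
state=p2 head=7 tape=2__2____1[1]_   (p2,1)→(p2,_,+1)
state=p2 head=8 tape=2__2____1_[_]   (p2,_)→(p1,1,-1)
state=p1 head=7 tape=2__2____1[_]1   (p1,_)→(pH,_,-1)
state=pH head=6 tape=2__2____[1]_1
The non-blank tape span at halt is 2__2____1_1.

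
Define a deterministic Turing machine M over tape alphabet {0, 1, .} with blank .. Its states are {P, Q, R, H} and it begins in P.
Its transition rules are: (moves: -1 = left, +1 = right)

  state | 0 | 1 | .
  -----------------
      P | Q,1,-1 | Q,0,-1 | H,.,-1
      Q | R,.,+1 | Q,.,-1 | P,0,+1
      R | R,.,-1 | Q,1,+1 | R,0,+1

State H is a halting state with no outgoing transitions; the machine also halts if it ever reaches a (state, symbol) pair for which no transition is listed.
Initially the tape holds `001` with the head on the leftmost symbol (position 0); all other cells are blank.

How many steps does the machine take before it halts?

P | ..[0]01..   read 0 → write 1, move -1, go to Q
Q | .[.]101..   read . → write 0, move +1, go to P
P | .0[1]01..   read 1 → write 0, move -1, go to Q
Q | .[0]001..   read 0 → write ., move +1, go to R
R | ..[0]01..   read 0 → write ., move -1, go to R
R | .[.].01..   read . → write 0, move +1, go to R
R | .0[.]01..   read . → write 0, move +1, go to R
R | .00[0]1..   read 0 → write ., move -1, go to R
R | .0[0].1..   read 0 → write ., move -1, go to R
R | .[0]..1..   read 0 → write ., move -1, go to R
R | [.]...1..   read . → write 0, move +1, go to R
R | 0[.]..1..   read . → write 0, move +1, go to R
R | 00[.].1..   read . → write 0, move +1, go to R
R | 000[.]1..   read . → write 0, move +1, go to R
R | 0000[1]..   read 1 → write 1, move +1, go to Q
Q | 00001[.].   read . → write 0, move +1, go to P
P | 000010[.]   read . → write ., move -1, go to H
H | 00001[0].
M halts after 17 transitions.

17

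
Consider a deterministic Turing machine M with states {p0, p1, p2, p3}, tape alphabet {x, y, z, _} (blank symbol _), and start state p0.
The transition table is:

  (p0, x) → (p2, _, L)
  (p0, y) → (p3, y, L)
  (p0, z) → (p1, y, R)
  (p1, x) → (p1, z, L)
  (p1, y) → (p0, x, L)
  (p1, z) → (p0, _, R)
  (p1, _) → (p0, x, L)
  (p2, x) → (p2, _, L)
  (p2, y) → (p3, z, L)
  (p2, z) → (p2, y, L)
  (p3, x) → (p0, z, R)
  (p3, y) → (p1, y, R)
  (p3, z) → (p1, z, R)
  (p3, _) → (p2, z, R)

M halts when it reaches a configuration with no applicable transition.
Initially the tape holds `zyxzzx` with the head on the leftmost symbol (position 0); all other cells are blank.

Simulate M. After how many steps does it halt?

8

state=p0 head=0 tape=_[z]yxzzx   (p0,z)→(p1,y,R)
state=p1 head=1 tape=_y[y]xzzx   (p1,y)→(p0,x,L)
state=p0 head=0 tape=_[y]xxzzx   (p0,y)→(p3,y,L)
state=p3 head=-1 tape=[_]yxxzzx   (p3,_)→(p2,z,R)
state=p2 head=0 tape=z[y]xxzzx   (p2,y)→(p3,z,L)
state=p3 head=-1 tape=[z]zxxzzx   (p3,z)→(p1,z,R)
state=p1 head=0 tape=z[z]xxzzx   (p1,z)→(p0,_,R)
state=p0 head=1 tape=z_[x]xzzx   (p0,x)→(p2,_,L)
state=p2 head=0 tape=z[_]_xzzx
M halts after 8 transitions.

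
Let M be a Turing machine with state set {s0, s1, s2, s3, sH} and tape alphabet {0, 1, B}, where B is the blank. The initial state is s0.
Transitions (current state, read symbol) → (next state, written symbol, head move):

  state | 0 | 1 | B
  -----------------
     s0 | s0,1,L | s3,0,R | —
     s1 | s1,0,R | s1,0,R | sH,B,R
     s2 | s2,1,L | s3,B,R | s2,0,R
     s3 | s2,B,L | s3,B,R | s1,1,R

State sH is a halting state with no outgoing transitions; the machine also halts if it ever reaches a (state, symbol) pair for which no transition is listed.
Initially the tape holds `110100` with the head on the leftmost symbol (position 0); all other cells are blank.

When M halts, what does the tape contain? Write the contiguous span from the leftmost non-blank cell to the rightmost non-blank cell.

0BBBBBB1

state=s0 head=0 tape=B[1]10100BBB   (s0,1)→(s3,0,R)
state=s3 head=1 tape=B0[1]0100BBB   (s3,1)→(s3,B,R)
state=s3 head=2 tape=B0B[0]100BBB   (s3,0)→(s2,B,L)
state=s2 head=1 tape=B0[B]B100BBB   (s2,B)→(s2,0,R)
state=s2 head=2 tape=B00[B]100BBB   (s2,B)→(s2,0,R)
state=s2 head=3 tape=B000[1]00BBB   (s2,1)→(s3,B,R)
state=s3 head=4 tape=B000B[0]0BBB   (s3,0)→(s2,B,L)
state=s2 head=3 tape=B000[B]B0BBB   (s2,B)→(s2,0,R)
state=s2 head=4 tape=B0000[B]0BBB   (s2,B)→(s2,0,R)
state=s2 head=5 tape=B00000[0]BBB   (s2,0)→(s2,1,L)
state=s2 head=4 tape=B0000[0]1BBB   (s2,0)→(s2,1,L)
state=s2 head=3 tape=B000[0]11BBB   (s2,0)→(s2,1,L)
state=s2 head=2 tape=B00[0]111BBB   (s2,0)→(s2,1,L)
state=s2 head=1 tape=B0[0]1111BBB   (s2,0)→(s2,1,L)
state=s2 head=0 tape=B[0]11111BBB   (s2,0)→(s2,1,L)
state=s2 head=-1 tape=[B]111111BBB   (s2,B)→(s2,0,R)
state=s2 head=0 tape=0[1]11111BBB   (s2,1)→(s3,B,R)
state=s3 head=1 tape=0B[1]1111BBB   (s3,1)→(s3,B,R)
state=s3 head=2 tape=0BB[1]111BBB   (s3,1)→(s3,B,R)
state=s3 head=3 tape=0BBB[1]11BBB   (s3,1)→(s3,B,R)
state=s3 head=4 tape=0BBBB[1]1BBB   (s3,1)→(s3,B,R)
state=s3 head=5 tape=0BBBBB[1]BBB   (s3,1)→(s3,B,R)
state=s3 head=6 tape=0BBBBBB[B]BB   (s3,B)→(s1,1,R)
state=s1 head=7 tape=0BBBBBB1[B]B   (s1,B)→(sH,B,R)
state=sH head=8 tape=0BBBBBB1B[B]
The non-blank tape span at halt is 0BBBBBB1.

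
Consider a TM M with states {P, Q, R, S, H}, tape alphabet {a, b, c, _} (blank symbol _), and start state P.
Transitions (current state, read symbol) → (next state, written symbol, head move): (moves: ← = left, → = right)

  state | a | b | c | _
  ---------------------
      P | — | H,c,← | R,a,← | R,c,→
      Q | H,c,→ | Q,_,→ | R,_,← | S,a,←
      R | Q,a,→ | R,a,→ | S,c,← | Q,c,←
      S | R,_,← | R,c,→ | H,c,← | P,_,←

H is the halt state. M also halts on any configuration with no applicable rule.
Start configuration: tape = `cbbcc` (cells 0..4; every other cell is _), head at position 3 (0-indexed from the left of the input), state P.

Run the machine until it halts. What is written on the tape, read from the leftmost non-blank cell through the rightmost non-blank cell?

state=P head=3 tape=cbb[c]c   (P,c)→(R,a,←)
state=R head=2 tape=cb[b]ac   (R,b)→(R,a,→)
state=R head=3 tape=cba[a]c   (R,a)→(Q,a,→)
state=Q head=4 tape=cbaa[c]   (Q,c)→(R,_,←)
state=R head=3 tape=cba[a]_   (R,a)→(Q,a,→)
state=Q head=4 tape=cbaa[_]   (Q,_)→(S,a,←)
state=S head=3 tape=cba[a]a   (S,a)→(R,_,←)
state=R head=2 tape=cb[a]_a   (R,a)→(Q,a,→)
state=Q head=3 tape=cba[_]a   (Q,_)→(S,a,←)
state=S head=2 tape=cb[a]aa   (S,a)→(R,_,←)
state=R head=1 tape=c[b]_aa   (R,b)→(R,a,→)
state=R head=2 tape=ca[_]aa   (R,_)→(Q,c,←)
state=Q head=1 tape=c[a]caa   (Q,a)→(H,c,→)
state=H head=2 tape=cc[c]aa
The non-blank tape span at halt is cccaa.

cccaa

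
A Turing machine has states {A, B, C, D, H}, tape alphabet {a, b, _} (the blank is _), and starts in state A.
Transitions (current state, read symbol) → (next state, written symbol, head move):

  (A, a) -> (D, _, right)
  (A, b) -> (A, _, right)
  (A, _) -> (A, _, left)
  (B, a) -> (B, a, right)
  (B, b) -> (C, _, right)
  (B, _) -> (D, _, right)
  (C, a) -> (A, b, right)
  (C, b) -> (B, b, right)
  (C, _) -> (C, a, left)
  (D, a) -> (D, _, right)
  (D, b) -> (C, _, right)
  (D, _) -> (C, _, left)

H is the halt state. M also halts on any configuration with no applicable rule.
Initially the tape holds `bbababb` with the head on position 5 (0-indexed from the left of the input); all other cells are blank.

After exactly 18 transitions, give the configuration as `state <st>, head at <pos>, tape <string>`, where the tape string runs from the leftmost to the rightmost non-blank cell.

state=A head=5 tape=bbaba[b]b_   (A,b)→(A,_,right)
state=A head=6 tape=bbaba_[b]_   (A,b)→(A,_,right)
state=A head=7 tape=bbaba__[_]   (A,_)→(A,_,left)
state=A head=6 tape=bbaba_[_]_   (A,_)→(A,_,left)
state=A head=5 tape=bbaba[_]__   (A,_)→(A,_,left)
state=A head=4 tape=bbab[a]___   (A,a)→(D,_,right)
state=D head=5 tape=bbab_[_]__   (D,_)→(C,_,left)
state=C head=4 tape=bbab[_]___   (C,_)→(C,a,left)
state=C head=3 tape=bba[b]a___   (C,b)→(B,b,right)
state=B head=4 tape=bbab[a]___   (B,a)→(B,a,right)
state=B head=5 tape=bbaba[_]__   (B,_)→(D,_,right)
state=D head=6 tape=bbaba_[_]_   (D,_)→(C,_,left)
state=C head=5 tape=bbaba[_]__   (C,_)→(C,a,left)
state=C head=4 tape=bbab[a]a__   (C,a)→(A,b,right)
state=A head=5 tape=bbabb[a]__   (A,a)→(D,_,right)
state=D head=6 tape=bbabb_[_]_   (D,_)→(C,_,left)
state=C head=5 tape=bbabb[_]__   (C,_)→(C,a,left)
state=C head=4 tape=bbab[b]a__   (C,b)→(B,b,right)
state=B head=5 tape=bbabb[a]__
After 18 steps: state B, head at 5, tape bbabba.

state B, head at 5, tape bbabba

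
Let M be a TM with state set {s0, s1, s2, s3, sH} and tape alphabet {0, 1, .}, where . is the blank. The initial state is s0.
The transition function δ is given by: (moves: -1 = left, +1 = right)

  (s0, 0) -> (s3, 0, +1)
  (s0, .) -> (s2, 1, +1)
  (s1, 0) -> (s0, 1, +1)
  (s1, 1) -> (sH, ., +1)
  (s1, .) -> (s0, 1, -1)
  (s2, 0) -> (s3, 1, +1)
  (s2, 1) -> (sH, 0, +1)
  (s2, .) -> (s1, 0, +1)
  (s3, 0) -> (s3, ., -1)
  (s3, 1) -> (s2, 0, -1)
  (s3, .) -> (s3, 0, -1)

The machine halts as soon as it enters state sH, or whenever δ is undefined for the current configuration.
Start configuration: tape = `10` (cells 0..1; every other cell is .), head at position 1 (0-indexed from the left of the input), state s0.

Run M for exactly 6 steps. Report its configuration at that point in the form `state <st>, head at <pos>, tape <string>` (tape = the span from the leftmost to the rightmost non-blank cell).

s0 | .1[0].   read 0 → write 0, move +1, go to s3
s3 | .10[.]   read . → write 0, move -1, go to s3
s3 | .1[0]0   read 0 → write ., move -1, go to s3
s3 | .[1].0   read 1 → write 0, move -1, go to s2
s2 | [.]0.0   read . → write 0, move +1, go to s1
s1 | 0[0].0   read 0 → write 1, move +1, go to s0
s0 | 01[.]0
After 6 steps: state s0, head at 1, tape 01.0.

state s0, head at 1, tape 01.0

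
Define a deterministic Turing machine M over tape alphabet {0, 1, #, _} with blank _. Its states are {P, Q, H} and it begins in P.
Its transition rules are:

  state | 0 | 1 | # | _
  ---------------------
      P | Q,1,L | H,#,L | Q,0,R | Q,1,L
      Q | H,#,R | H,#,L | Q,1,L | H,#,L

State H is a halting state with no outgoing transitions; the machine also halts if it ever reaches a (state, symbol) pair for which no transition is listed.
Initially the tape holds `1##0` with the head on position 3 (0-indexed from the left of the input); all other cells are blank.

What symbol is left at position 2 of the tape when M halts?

1

state=P head=3 tape=_1##[0]   (P,0)→(Q,1,L)
state=Q head=2 tape=_1#[#]1   (Q,#)→(Q,1,L)
state=Q head=1 tape=_1[#]11   (Q,#)→(Q,1,L)
state=Q head=0 tape=_[1]111   (Q,1)→(H,#,L)
state=H head=-1 tape=[_]#111
Cell 2 holds 1 when M halts.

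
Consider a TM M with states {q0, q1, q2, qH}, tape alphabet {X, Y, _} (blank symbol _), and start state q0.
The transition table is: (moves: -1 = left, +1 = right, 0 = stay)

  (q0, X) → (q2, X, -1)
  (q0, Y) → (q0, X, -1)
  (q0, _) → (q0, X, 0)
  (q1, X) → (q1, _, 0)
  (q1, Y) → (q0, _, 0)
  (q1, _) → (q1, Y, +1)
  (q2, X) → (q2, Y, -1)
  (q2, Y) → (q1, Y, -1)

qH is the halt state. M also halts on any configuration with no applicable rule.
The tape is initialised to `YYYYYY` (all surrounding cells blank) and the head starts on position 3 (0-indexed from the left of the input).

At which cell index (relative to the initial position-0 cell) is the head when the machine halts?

q0 | __YYY[Y]YY   read Y → write X, move -1, go to q0
q0 | __YY[Y]XYY   read Y → write X, move -1, go to q0
q0 | __Y[Y]XXYY   read Y → write X, move -1, go to q0
q0 | __[Y]XXXYY   read Y → write X, move -1, go to q0
q0 | _[_]XXXXYY   read _ → write X, move 0, go to q0
q0 | _[X]XXXXYY   read X → write X, move -1, go to q2
q2 | [_]XXXXXYY
At halt the head is at cell -2.

-2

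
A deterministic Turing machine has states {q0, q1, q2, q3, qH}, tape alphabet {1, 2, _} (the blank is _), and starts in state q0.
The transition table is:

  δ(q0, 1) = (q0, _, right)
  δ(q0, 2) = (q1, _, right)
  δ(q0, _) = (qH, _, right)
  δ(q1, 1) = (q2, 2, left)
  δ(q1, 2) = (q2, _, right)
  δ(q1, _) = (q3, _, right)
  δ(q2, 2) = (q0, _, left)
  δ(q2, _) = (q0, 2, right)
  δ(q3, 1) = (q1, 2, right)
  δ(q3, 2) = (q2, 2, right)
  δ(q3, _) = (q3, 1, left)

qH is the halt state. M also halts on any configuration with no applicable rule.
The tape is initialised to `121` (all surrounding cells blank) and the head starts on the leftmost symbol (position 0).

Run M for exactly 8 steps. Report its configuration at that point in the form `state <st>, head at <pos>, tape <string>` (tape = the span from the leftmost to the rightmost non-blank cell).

state=q0 head=0 tape=[1]21__   (q0,1)→(q0,_,right)
state=q0 head=1 tape=_[2]1__   (q0,2)→(q1,_,right)
state=q1 head=2 tape=__[1]__   (q1,1)→(q2,2,left)
state=q2 head=1 tape=_[_]2__   (q2,_)→(q0,2,right)
state=q0 head=2 tape=_2[2]__   (q0,2)→(q1,_,right)
state=q1 head=3 tape=_2_[_]_   (q1,_)→(q3,_,right)
state=q3 head=4 tape=_2__[_]   (q3,_)→(q3,1,left)
state=q3 head=3 tape=_2_[_]1   (q3,_)→(q3,1,left)
state=q3 head=2 tape=_2[_]11
After 8 steps: state q3, head at 2, tape 2_11.

state q3, head at 2, tape 2_11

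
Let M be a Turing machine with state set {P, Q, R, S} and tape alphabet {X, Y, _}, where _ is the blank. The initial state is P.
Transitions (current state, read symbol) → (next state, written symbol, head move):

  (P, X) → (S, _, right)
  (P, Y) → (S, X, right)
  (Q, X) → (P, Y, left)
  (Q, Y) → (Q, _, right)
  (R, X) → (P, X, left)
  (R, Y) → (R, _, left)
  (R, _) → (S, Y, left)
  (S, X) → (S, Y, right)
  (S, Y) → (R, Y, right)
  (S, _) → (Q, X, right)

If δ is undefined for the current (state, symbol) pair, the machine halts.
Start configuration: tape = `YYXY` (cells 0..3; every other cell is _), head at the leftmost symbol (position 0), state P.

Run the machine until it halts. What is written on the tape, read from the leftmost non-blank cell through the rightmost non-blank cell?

YX

P | [Y]YXY_   read Y → write X, move right, go to S
S | X[Y]XY_   read Y → write Y, move right, go to R
R | XY[X]Y_   read X → write X, move left, go to P
P | X[Y]XY_   read Y → write X, move right, go to S
S | XX[X]Y_   read X → write Y, move right, go to S
S | XXY[Y]_   read Y → write Y, move right, go to R
R | XXYY[_]   read _ → write Y, move left, go to S
S | XXY[Y]Y   read Y → write Y, move right, go to R
R | XXYY[Y]   read Y → write _, move left, go to R
R | XXY[Y]_   read Y → write _, move left, go to R
R | XX[Y]__   read Y → write _, move left, go to R
R | X[X]___   read X → write X, move left, go to P
P | [X]X___   read X → write _, move right, go to S
S | _[X]___   read X → write Y, move right, go to S
S | _Y[_]__   read _ → write X, move right, go to Q
Q | _YX[_]_
The non-blank tape span at halt is YX.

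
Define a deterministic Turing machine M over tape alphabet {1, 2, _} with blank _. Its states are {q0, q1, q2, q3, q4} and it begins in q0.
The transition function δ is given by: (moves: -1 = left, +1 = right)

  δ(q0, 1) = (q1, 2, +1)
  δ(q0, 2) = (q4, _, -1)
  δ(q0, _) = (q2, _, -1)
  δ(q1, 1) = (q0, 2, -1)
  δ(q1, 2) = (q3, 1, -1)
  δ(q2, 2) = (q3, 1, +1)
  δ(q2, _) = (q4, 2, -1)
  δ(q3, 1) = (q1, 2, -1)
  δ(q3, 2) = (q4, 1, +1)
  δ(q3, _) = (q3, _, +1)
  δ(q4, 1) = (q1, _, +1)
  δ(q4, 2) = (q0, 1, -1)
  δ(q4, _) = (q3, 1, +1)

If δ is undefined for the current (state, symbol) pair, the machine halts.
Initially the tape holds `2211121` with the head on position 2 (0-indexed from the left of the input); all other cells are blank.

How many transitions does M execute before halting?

8

state=q0 head=2 tape=_22[1]1121   (q0,1)→(q1,2,+1)
state=q1 head=3 tape=_222[1]121   (q1,1)→(q0,2,-1)
state=q0 head=2 tape=_22[2]2121   (q0,2)→(q4,_,-1)
state=q4 head=1 tape=_2[2]_2121   (q4,2)→(q0,1,-1)
state=q0 head=0 tape=_[2]1_2121   (q0,2)→(q4,_,-1)
state=q4 head=-1 tape=[_]_1_2121   (q4,_)→(q3,1,+1)
state=q3 head=0 tape=1[_]1_2121   (q3,_)→(q3,_,+1)
state=q3 head=1 tape=1_[1]_2121   (q3,1)→(q1,2,-1)
state=q1 head=0 tape=1[_]2_2121
M halts after 8 transitions.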